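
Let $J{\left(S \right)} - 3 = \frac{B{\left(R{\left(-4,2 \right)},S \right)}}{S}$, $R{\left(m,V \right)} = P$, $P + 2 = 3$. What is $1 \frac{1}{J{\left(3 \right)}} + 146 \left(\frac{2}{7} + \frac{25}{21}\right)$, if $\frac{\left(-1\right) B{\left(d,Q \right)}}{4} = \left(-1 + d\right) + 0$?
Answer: $\frac{1511}{7} \approx 215.86$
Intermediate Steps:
$P = 1$ ($P = -2 + 3 = 1$)
$R{\left(m,V \right)} = 1$
$B{\left(d,Q \right)} = 4 - 4 d$ ($B{\left(d,Q \right)} = - 4 \left(\left(-1 + d\right) + 0\right) = - 4 \left(-1 + d\right) = 4 - 4 d$)
$J{\left(S \right)} = 3$ ($J{\left(S \right)} = 3 + \frac{4 - 4}{S} = 3 + \frac{0}{S} = 3 + 0 = 3$)
$1 \frac{1}{J{\left(3 \right)}} + 146 \left(\frac{2}{7} + \frac{25}{21}\right) = 1 \cdot \frac{1}{3} + 146 \left(\frac{2}{7} + \frac{25}{21}\right) = 1 \cdot \frac{1}{3} + 146 \left(2 \cdot \frac{1}{7} + 25 \cdot \frac{1}{21}\right) = \frac{1}{3} + 146 \left(\frac{2}{7} + \frac{25}{21}\right) = \frac{1}{3} + 146 \cdot \frac{31}{21} = \frac{1}{3} + \frac{4526}{21} = \frac{1511}{7}$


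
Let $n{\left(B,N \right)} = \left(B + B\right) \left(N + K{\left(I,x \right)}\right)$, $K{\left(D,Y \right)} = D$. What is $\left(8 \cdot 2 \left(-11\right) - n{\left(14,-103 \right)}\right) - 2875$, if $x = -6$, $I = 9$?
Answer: $-419$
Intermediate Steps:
$n{\left(B,N \right)} = 2 B \left(9 + N\right)$ ($n{\left(B,N \right)} = \left(B + B\right) \left(N + 9\right) = 2 B \left(9 + N\right)$)
$\left(8 \cdot 2 \left(-11\right) - n{\left(14,-103 \right)}\right) - 2875 = \left(8 \cdot 2 \left(-11\right) - 2 \cdot 14 \left(9 - 103\right)\right) - 2875 = \left(16 \left(-11\right) - 2 \cdot 14 \left(-94\right)\right) - 2875 = \left(-176 - -2632\right) - 2875 = \left(-176 + 2632\right) - 2875 = 2456 - 2875 = -419$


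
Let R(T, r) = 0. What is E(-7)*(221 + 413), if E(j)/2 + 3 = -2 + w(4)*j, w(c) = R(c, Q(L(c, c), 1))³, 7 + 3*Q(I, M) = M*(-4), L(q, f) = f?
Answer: -6340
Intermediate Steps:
Q(I, M) = -7/3 - 4*M/3 (Q(I, M) = -7/3 + (M*(-4))/3 = -7/3 + (-4*M)/3 = -7/3 - 4*M/3)
w(c) = 0 (w(c) = 0³ = 0)
E(j) = -10 (E(j) = -6 + 2*(-2 + 0*j) = -6 + 2*(-2 + 0) = -6 + 2*(-2) = -6 - 4 = -10)
E(-7)*(221 + 413) = -10*(221 + 413) = -10*634 = -6340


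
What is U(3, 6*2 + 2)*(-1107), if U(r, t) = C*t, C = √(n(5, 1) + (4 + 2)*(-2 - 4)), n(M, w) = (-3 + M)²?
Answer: -61992*I*√2 ≈ -87670.0*I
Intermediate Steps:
C = 4*I*√2 (C = √((-3 + 5)² + (4 + 2)*(-2 - 4)) = √(2² + 6*(-6)) = √(4 - 36) = √(-32) = 4*I*√2 ≈ 5.6569*I)
U(r, t) = 4*I*t*√2 (U(r, t) = (4*I*√2)*t = 4*I*t*√2)
U(3, 6*2 + 2)*(-1107) = (4*I*(6*2 + 2)*√2)*(-1107) = (4*I*(12 + 2)*√2)*(-1107) = (4*I*14*√2)*(-1107) = (56*I*√2)*(-1107) = -61992*I*√2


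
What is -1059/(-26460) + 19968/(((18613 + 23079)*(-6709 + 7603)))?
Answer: 79365253/1956814020 ≈ 0.040558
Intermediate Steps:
-1059/(-26460) + 19968/(((18613 + 23079)*(-6709 + 7603))) = -1059*(-1/26460) + 19968/((41692*894)) = 353/8820 + 19968/37272648 = 353/8820 + 19968*(1/37272648) = 353/8820 + 832/1553027 = 79365253/1956814020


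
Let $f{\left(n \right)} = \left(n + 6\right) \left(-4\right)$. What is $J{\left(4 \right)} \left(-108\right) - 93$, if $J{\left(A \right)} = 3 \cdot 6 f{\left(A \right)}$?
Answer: $77667$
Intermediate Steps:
$f{\left(n \right)} = -24 - 4 n$ ($f{\left(n \right)} = \left(6 + n\right) \left(-4\right) = -24 - 4 n$)
$J{\left(A \right)} = -432 - 72 A$ ($J{\left(A \right)} = 3 \cdot 6 \left(-24 - 4 A\right) = 18 \left(-24 - 4 A\right) = -432 - 72 A$)
$J{\left(4 \right)} \left(-108\right) - 93 = \left(-432 - 288\right) \left(-108\right) - 93 = \left(-720\right) \left(-108\right) - 93 = 77760 - 93 = 77667$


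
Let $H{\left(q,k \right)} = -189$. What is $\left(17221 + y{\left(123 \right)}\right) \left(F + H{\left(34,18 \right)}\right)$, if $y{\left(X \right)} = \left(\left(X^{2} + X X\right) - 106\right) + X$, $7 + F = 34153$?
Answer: $1612821672$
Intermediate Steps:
$F = 34146$ ($F = -7 + 34153 = 34146$)
$y{\left(X \right)} = -106 + X + 2 X^{2}$ ($y{\left(X \right)} = \left(\left(X^{2} + X^{2}\right) - 106\right) + X = \left(2 X^{2} - 106\right) + X = \left(-106 + 2 X^{2}\right) + X = -106 + X + 2 X^{2}$)
$\left(17221 + y{\left(123 \right)}\right) \left(F + H{\left(34,18 \right)}\right) = \left(17221 + \left(-106 + 123 + 2 \cdot 123^{2}\right)\right) \left(34146 - 189\right) = \left(17221 + \left(-106 + 123 + 2 \cdot 15129\right)\right) 33957 = \left(17221 + \left(-106 + 123 + 30258\right)\right) 33957 = \left(17221 + 30275\right) 33957 = 47496 \cdot 33957 = 1612821672$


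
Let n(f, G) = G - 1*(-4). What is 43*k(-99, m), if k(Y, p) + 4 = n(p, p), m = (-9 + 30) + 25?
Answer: 1978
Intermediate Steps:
n(f, G) = 4 + G (n(f, G) = G + 4 = 4 + G)
m = 46 (m = 21 + 25 = 46)
k(Y, p) = p (k(Y, p) = -4 + (4 + p) = p)
43*k(-99, m) = 43*46 = 1978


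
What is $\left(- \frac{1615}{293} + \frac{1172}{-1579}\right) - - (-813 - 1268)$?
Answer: $- \frac{965661888}{462647} \approx -2087.3$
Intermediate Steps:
$\left(- \frac{1615}{293} + \frac{1172}{-1579}\right) - - (-813 - 1268) = \left(\left(-1615\right) \frac{1}{293} + 1172 \left(- \frac{1}{1579}\right)\right) - - (-813 - 1268) = \left(- \frac{1615}{293} - \frac{1172}{1579}\right) - \left(-1\right) \left(-2081\right) = - \frac{2893481}{462647} - 2081 = - \frac{965661888}{462647}$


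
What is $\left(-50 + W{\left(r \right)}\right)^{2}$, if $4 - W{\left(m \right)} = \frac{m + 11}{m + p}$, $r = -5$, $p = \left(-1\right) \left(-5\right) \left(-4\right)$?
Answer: $\frac{1308736}{625} \approx 2094.0$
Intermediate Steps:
$p = -20$ ($p = 5 \left(-4\right) = -20$)
$W{\left(m \right)} = 4 - \frac{11 + m}{-20 + m}$ ($W{\left(m \right)} = 4 - \frac{m + 11}{m - 20} = 4 - \frac{11 + m}{-20 + m}$)
$\left(-50 + W{\left(r \right)}\right)^{2} = \left(-50 + \frac{-91 + 3 \left(-5\right)}{-20 - 5}\right)^{2} = \left(-50 + \frac{-91 - 15}{-25}\right)^{2} = \left(-50 - - \frac{106}{25}\right)^{2} = \left(-50 + \frac{106}{25}\right)^{2} = \left(- \frac{1144}{25}\right)^{2} = \frac{1308736}{625}$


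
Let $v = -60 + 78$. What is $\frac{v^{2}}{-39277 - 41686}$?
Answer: $- \frac{324}{80963} \approx -0.0040018$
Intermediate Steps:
$v = 18$
$\frac{v^{2}}{-39277 - 41686} = \frac{18^{2}}{-39277 - 41686} = \frac{324}{-39277 - 41686} = \frac{324}{-80963} = 324 \left(- \frac{1}{80963}\right) = - \frac{324}{80963}$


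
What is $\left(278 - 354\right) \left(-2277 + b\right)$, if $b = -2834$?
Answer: $388436$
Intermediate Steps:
$\left(278 - 354\right) \left(-2277 + b\right) = \left(278 - 354\right) \left(-2277 - 2834\right) = \left(-76\right) \left(-5111\right) = 388436$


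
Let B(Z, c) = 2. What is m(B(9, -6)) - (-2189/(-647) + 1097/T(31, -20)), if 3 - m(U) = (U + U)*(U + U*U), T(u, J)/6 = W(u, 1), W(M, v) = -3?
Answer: 425791/11646 ≈ 36.561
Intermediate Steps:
T(u, J) = -18 (T(u, J) = 6*(-3) = -18)
m(U) = 3 - 2*U*(U + U²) (m(U) = 3 - (U + U)*(U + U*U) = 3 - 2*U*(U + U²))
m(B(9, -6)) - (-2189/(-647) + 1097/T(31, -20)) = (3 - 2*2² - 2*2³) - (-2189/(-647) + 1097/(-18)) = (3 - 2*4 - 2*8) - (-2189*(-1/647) + 1097*(-1/18)) = (3 - 8 - 16) - (2189/647 - 1097/18) = -21 - 1*(-670357/11646) = -21 + 670357/11646 = 425791/11646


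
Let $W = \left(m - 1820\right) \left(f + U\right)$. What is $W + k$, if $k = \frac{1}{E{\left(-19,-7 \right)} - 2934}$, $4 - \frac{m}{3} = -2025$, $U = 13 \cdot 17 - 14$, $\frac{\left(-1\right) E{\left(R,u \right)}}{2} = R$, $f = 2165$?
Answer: $\frac{29311354303}{2896} \approx 1.0121 \cdot 10^{7}$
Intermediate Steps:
$E{\left(R,u \right)} = - 2 R$
$U = 207$ ($U = 221 - 14 = 207$)
$m = 6087$ ($m = 12 - -6075 = 12 + 6075 = 6087$)
$W = 10121324$ ($W = \left(6087 - 1820\right) \left(2165 + 207\right) = 4267 \cdot 2372 = 10121324$)
$k = - \frac{1}{2896}$ ($k = \frac{1}{\left(-2\right) \left(-19\right) - 2934} = \frac{1}{38 - 2934} = \frac{1}{-2896} = - \frac{1}{2896} \approx -0.0003453$)
$W + k = 10121324 - \frac{1}{2896} = \frac{29311354303}{2896}$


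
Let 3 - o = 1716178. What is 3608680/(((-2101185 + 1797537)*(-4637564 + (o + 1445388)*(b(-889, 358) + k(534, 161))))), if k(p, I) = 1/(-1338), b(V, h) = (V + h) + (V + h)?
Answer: -100591955/2394844084105802 ≈ -4.2004e-8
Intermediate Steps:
o = -1716175 (o = 3 - 1*1716178 = 3 - 1716178 = -1716175)
b(V, h) = 2*V + 2*h
k(p, I) = -1/1338
3608680/(((-2101185 + 1797537)*(-4637564 + (o + 1445388)*(b(-889, 358) + k(534, 161))))) = 3608680/(((-2101185 + 1797537)*(-4637564 + (-1716175 + 1445388)*((2*(-889) + 2*358) - 1/1338)))) = 3608680/((-303648*(-4637564 - 270787*((-1778 + 716) - 1/1338)))) = 3608680/((-303648*(-4637564 - 270787*(-1062 - 1/1338)))) = 3608680/((-303648*(-4637564 - 270787*(-1420957/1338)))) = 3608680/((-303648*(-4637564 + 384776683159/1338))) = 3608680/((-303648*378571622527/1338)) = 3608680/(-19158752672846416/223) = 3608680*(-223/19158752672846416) = -100591955/2394844084105802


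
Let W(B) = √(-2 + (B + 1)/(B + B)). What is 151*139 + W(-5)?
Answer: 20989 + 2*I*√10/5 ≈ 20989.0 + 1.2649*I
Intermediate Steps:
W(B) = √(-2 + (1 + B)/(2*B)) (W(B) = √(-2 + (1 + B)/((2*B))) = √(-2 + (1 + B)*(1/(2*B))) = √(-2 + (1 + B)/(2*B)))
151*139 + W(-5) = 151*139 + √(-6 + 2/(-5))/2 = 20989 + √(-6 + 2*(-⅕))/2 = 20989 + √(-6 - ⅖)/2 = 20989 + √(-32/5)/2 = 20989 + (4*I*√10/5)/2 = 20989 + 2*I*√10/5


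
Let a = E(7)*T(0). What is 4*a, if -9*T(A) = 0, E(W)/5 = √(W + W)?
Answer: 0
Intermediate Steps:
E(W) = 5*√2*√W (E(W) = 5*√(W + W) = 5*√(2*W) = 5*(√2*√W) = 5*√2*√W)
T(A) = 0 (T(A) = -⅑*0 = 0)
a = 0 (a = (5*√2*√7)*0 = (5*√14)*0 = 0)
4*a = 4*0 = 0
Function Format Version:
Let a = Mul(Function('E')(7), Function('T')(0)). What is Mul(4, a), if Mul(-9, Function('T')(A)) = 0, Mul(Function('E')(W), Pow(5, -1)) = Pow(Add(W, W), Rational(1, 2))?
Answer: 0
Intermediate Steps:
Function('E')(W) = Mul(5, Pow(2, Rational(1, 2)), Pow(W, Rational(1, 2))) (Function('E')(W) = Mul(5, Pow(Add(W, W), Rational(1, 2))) = Mul(5, Pow(Mul(2, W), Rational(1, 2))) = Mul(5, Mul(Pow(2, Rational(1, 2)), Pow(W, Rational(1, 2)))) = Mul(5, Pow(2, Rational(1, 2)), Pow(W, Rational(1, 2))))
Function('T')(A) = 0 (Function('T')(A) = Mul(Rational(-1, 9), 0) = 0)
a = 0 (a = Mul(Mul(5, Pow(2, Rational(1, 2)), Pow(7, Rational(1, 2))), 0) = Mul(Mul(5, Pow(14, Rational(1, 2))), 0) = 0)
Mul(4, a) = Mul(4, 0) = 0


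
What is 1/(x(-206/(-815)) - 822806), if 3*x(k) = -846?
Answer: -1/823088 ≈ -1.2149e-6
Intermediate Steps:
x(k) = -282 (x(k) = (⅓)*(-846) = -282)
1/(x(-206/(-815)) - 822806) = 1/(-282 - 822806) = 1/(-823088) = -1/823088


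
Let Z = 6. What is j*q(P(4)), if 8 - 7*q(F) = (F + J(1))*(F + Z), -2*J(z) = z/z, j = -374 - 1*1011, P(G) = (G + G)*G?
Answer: 1646765/7 ≈ 2.3525e+5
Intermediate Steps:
P(G) = 2*G**2 (P(G) = (2*G)*G = 2*G**2)
j = -1385 (j = -374 - 1011 = -1385)
J(z) = -1/2 (J(z) = -z/(2*z) = -1/2*1 = -1/2)
q(F) = 8/7 - (6 + F)*(-1/2 + F)/7 (q(F) = 8/7 - (F - 1/2)*(F + 6)/7 = 8/7 - (-1/2 + F)*(6 + F)/7 = 8/7 - (6 + F)*(-1/2 + F)/7)
j*q(P(4)) = -1385*(11/7 - 11*4**2/7 - (2*4**2)**2/7) = -1385*(11/7 - 11*16/7 - (2*16)**2/7) = -1385*(11/7 - 11/14*32 - 1/7*32**2) = -1385*(11/7 - 176/7 - 1/7*1024) = -1385*(11/7 - 176/7 - 1024/7) = -1385*(-1189/7) = 1646765/7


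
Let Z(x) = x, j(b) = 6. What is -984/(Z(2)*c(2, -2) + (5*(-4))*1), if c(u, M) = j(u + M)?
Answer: 123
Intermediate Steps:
c(u, M) = 6
-984/(Z(2)*c(2, -2) + (5*(-4))*1) = -984/(2*6 + (5*(-4))*1) = -984/(12 - 20*1) = -984/(12 - 20) = -984/(-8) = -984*(-1/8) = 123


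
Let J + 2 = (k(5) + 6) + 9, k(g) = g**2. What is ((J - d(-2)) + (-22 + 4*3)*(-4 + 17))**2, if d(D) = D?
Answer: 8100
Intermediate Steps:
J = 38 (J = -2 + ((5**2 + 6) + 9) = -2 + ((25 + 6) + 9) = -2 + (31 + 9) = -2 + 40 = 38)
((J - d(-2)) + (-22 + 4*3)*(-4 + 17))**2 = ((38 - 1*(-2)) + (-22 + 4*3)*(-4 + 17))**2 = ((38 + 2) + (-22 + 12)*13)**2 = (40 - 10*13)**2 = (40 - 130)**2 = (-90)**2 = 8100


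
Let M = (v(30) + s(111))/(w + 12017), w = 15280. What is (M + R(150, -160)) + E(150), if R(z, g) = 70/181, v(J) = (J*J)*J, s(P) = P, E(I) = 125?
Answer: 208137502/1646919 ≈ 126.38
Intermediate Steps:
v(J) = J³ (v(J) = J²*J = J³)
R(z, g) = 70/181 (R(z, g) = 70*(1/181) = 70/181)
M = 9037/9099 (M = (30³ + 111)/(15280 + 12017) = (27000 + 111)/27297 = 27111*(1/27297) = 9037/9099 ≈ 0.99319)
(M + R(150, -160)) + E(150) = (9037/9099 + 70/181) + 125 = 2272627/1646919 + 125 = 208137502/1646919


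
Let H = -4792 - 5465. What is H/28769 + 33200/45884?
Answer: 9317281/25385323 ≈ 0.36703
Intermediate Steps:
H = -10257
H/28769 + 33200/45884 = -10257/28769 + 33200/45884 = -10257*1/28769 + 33200*(1/45884) = -789/2213 + 8300/11471 = 9317281/25385323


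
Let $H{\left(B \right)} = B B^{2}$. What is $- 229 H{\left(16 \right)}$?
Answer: $-937984$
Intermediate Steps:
$H{\left(B \right)} = B^{3}$
$- 229 H{\left(16 \right)} = - 229 \cdot 16^{3} = \left(-229\right) 4096 = -937984$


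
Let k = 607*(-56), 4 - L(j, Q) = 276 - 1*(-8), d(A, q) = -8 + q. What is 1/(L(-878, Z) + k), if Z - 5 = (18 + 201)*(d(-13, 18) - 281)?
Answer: -1/34272 ≈ -2.9178e-5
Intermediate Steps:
Z = -59344 (Z = 5 + (18 + 201)*((-8 + 18) - 281) = 5 + 219*(10 - 281) = 5 + 219*(-271) = 5 - 59349 = -59344)
L(j, Q) = -280 (L(j, Q) = 4 - (276 - 1*(-8)) = 4 - (276 + 8) = 4 - 1*284 = 4 - 284 = -280)
k = -33992
1/(L(-878, Z) + k) = 1/(-280 - 33992) = 1/(-34272) = -1/34272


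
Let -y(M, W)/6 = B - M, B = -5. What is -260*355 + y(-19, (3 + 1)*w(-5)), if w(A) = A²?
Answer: -92384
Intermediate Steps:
y(M, W) = 30 + 6*M (y(M, W) = -6*(-5 - M) = 30 + 6*M)
-260*355 + y(-19, (3 + 1)*w(-5)) = -260*355 + (30 + 6*(-19)) = -92300 + (30 - 114) = -92300 - 84 = -92384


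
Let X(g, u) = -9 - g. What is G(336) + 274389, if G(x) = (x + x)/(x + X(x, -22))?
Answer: 822943/3 ≈ 2.7431e+5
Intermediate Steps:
G(x) = -2*x/9 (G(x) = (x + x)/(x + (-9 - x)) = (2*x)/(-9) = (2*x)*(-⅑) = -2*x/9)
G(336) + 274389 = -2/9*336 + 274389 = -224/3 + 274389 = 822943/3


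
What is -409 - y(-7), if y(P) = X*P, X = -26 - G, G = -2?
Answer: -577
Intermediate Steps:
X = -24 (X = -26 - 1*(-2) = -26 + 2 = -24)
y(P) = -24*P
-409 - y(-7) = -409 - (-24)*(-7) = -409 - 1*168 = -409 - 168 = -577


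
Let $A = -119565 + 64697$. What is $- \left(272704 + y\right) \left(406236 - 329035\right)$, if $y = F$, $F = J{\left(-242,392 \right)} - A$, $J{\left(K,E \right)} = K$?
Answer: $-25270203330$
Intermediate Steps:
$A = -54868$
$F = 54626$ ($F = -242 - -54868 = -242 + 54868 = 54626$)
$y = 54626$
$- \left(272704 + y\right) \left(406236 - 329035\right) = - \left(272704 + 54626\right) \left(406236 - 329035\right) = - 327330 \cdot 77201 = \left(-1\right) 25270203330 = -25270203330$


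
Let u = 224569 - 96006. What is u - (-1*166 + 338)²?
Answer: 98979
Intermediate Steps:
u = 128563
u - (-1*166 + 338)² = 128563 - (-1*166 + 338)² = 128563 - (-166 + 338)² = 128563 - 1*172² = 128563 - 1*29584 = 128563 - 29584 = 98979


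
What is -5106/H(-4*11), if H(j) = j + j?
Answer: 2553/44 ≈ 58.023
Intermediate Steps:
H(j) = 2*j
-5106/H(-4*11) = -5106/(2*(-4*11)) = -5106/(2*(-44)) = -5106/(-88) = -5106*(-1/88) = 2553/44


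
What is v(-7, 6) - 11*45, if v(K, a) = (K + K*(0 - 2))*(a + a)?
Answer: -411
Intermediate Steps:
v(K, a) = -2*K*a (v(K, a) = (K + K*(-2))*(2*a) = (K - 2*K)*(2*a) = (-K)*(2*a) = -2*K*a)
v(-7, 6) - 11*45 = -2*(-7)*6 - 11*45 = 84 - 495 = -411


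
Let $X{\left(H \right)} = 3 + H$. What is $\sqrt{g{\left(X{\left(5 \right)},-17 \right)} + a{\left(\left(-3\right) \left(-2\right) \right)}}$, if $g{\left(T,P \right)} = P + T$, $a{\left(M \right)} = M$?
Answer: $i \sqrt{3} \approx 1.732 i$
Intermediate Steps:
$\sqrt{g{\left(X{\left(5 \right)},-17 \right)} + a{\left(\left(-3\right) \left(-2\right) \right)}} = \sqrt{\left(-17 + \left(3 + 5\right)\right) - -6} = \sqrt{\left(-17 + 8\right) + 6} = \sqrt{-9 + 6} = \sqrt{-3} = i \sqrt{3}$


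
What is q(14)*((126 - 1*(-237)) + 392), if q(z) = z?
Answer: 10570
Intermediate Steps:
q(14)*((126 - 1*(-237)) + 392) = 14*((126 - 1*(-237)) + 392) = 14*((126 + 237) + 392) = 14*(363 + 392) = 14*755 = 10570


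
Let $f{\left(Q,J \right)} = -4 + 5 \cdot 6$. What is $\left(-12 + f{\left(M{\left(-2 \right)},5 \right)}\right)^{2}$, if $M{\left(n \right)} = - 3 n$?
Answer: $196$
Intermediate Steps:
$f{\left(Q,J \right)} = 26$ ($f{\left(Q,J \right)} = -4 + 30 = 26$)
$\left(-12 + f{\left(M{\left(-2 \right)},5 \right)}\right)^{2} = \left(-12 + 26\right)^{2} = 14^{2} = 196$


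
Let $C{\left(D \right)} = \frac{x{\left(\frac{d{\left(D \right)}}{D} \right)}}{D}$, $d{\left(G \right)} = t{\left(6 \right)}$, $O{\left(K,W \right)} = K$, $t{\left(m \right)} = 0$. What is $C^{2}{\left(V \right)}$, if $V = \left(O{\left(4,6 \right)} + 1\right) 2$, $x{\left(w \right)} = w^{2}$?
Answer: $0$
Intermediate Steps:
$d{\left(G \right)} = 0$
$V = 10$ ($V = \left(4 + 1\right) 2 = 5 \cdot 2 = 10$)
$C{\left(D \right)} = 0$ ($C{\left(D \right)} = \frac{\left(\frac{0}{D}\right)^{2}}{D} = \frac{0^{2}}{D} = \frac{0}{D} = 0$)
$C^{2}{\left(V \right)} = 0^{2} = 0$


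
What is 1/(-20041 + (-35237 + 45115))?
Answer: -1/10163 ≈ -9.8396e-5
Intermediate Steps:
1/(-20041 + (-35237 + 45115)) = 1/(-20041 + 9878) = 1/(-10163) = -1/10163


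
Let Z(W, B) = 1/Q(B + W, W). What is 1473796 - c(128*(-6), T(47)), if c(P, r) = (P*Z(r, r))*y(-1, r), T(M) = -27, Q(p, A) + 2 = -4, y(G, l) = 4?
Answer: 1473284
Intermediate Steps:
Q(p, A) = -6 (Q(p, A) = -2 - 4 = -6)
Z(W, B) = -⅙ (Z(W, B) = 1/(-6) = -⅙)
c(P, r) = -2*P/3 (c(P, r) = (P*(-⅙))*4 = -P/6*4 = -2*P/3)
1473796 - c(128*(-6), T(47)) = 1473796 - (-2)*128*(-6)/3 = 1473796 - (-2)*(-768)/3 = 1473796 - 1*512 = 1473796 - 512 = 1473284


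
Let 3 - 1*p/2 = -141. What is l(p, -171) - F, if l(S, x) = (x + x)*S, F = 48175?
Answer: -146671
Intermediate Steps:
p = 288 (p = 6 - 2*(-141) = 6 + 282 = 288)
l(S, x) = 2*S*x (l(S, x) = (2*x)*S = 2*S*x)
l(p, -171) - F = 2*288*(-171) - 1*48175 = -98496 - 48175 = -146671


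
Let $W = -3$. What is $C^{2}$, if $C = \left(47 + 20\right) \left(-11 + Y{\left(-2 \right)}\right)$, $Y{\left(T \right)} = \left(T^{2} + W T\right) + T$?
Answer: $40401$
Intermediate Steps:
$Y{\left(T \right)} = T^{2} - 2 T$ ($Y{\left(T \right)} = \left(T^{2} - 3 T\right) + T = T^{2} - 2 T$)
$C = -201$ ($C = \left(47 + 20\right) \left(-11 - 2 \left(-2 - 2\right)\right) = 67 \left(-11 - -8\right) = 67 \left(-11 + 8\right) = 67 \left(-3\right) = -201$)
$C^{2} = \left(-201\right)^{2} = 40401$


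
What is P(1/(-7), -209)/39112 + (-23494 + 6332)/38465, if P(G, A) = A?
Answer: -679279329/1504443080 ≈ -0.45152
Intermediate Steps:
P(1/(-7), -209)/39112 + (-23494 + 6332)/38465 = -209/39112 + (-23494 + 6332)/38465 = -209*1/39112 - 17162*1/38465 = -209/39112 - 17162/38465 = -679279329/1504443080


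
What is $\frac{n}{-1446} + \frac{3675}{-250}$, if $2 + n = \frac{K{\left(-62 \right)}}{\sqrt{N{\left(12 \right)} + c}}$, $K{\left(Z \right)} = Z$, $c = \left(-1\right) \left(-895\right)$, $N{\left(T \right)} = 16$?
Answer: $- \frac{106271}{7230} + \frac{31 \sqrt{911}}{658653} \approx -14.697$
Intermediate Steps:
$c = 895$
$n = -2 - \frac{62 \sqrt{911}}{911}$ ($n = -2 - \frac{62}{\sqrt{16 + 895}} = -2 - \frac{62}{\sqrt{911}} = -2 - 62 \frac{\sqrt{911}}{911} = -2 - \frac{62 \sqrt{911}}{911} \approx -4.0542$)
$\frac{n}{-1446} + \frac{3675}{-250} = \frac{-2 - \frac{62 \sqrt{911}}{911}}{-1446} + \frac{3675}{-250} = \left(-2 - \frac{62 \sqrt{911}}{911}\right) \left(- \frac{1}{1446}\right) + 3675 \left(- \frac{1}{250}\right) = \left(\frac{1}{723} + \frac{31 \sqrt{911}}{658653}\right) - \frac{147}{10} = - \frac{106271}{7230} + \frac{31 \sqrt{911}}{658653}$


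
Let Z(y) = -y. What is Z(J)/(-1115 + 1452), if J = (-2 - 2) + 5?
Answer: -1/337 ≈ -0.0029674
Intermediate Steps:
J = 1 (J = -4 + 5 = 1)
Z(J)/(-1115 + 1452) = (-1*1)/(-1115 + 1452) = -1/337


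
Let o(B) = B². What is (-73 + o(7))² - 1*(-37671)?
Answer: 38247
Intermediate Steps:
(-73 + o(7))² - 1*(-37671) = (-73 + 7²)² - 1*(-37671) = (-73 + 49)² + 37671 = (-24)² + 37671 = 576 + 37671 = 38247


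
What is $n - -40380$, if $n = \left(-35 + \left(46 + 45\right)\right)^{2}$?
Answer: $43516$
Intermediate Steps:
$n = 3136$ ($n = \left(-35 + 91\right)^{2} = 56^{2} = 3136$)
$n - -40380 = 3136 - -40380 = 3136 + 40380 = 43516$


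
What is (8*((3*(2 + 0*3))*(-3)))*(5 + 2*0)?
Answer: -720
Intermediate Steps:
(8*((3*(2 + 0*3))*(-3)))*(5 + 2*0) = (8*((3*(2 + 0))*(-3)))*(5 + 0) = (8*((3*2)*(-3)))*5 = (8*(6*(-3)))*5 = (8*(-18))*5 = -144*5 = -720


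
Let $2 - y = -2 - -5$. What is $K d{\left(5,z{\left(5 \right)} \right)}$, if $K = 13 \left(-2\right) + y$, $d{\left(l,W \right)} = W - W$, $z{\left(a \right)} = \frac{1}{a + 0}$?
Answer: $0$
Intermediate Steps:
$z{\left(a \right)} = \frac{1}{a}$
$y = -1$ ($y = 2 - \left(-2 - -5\right) = 2 - \left(-2 + 5\right) = 2 - 3 = -1$)
$d{\left(l,W \right)} = 0$
$K = -27$ ($K = 13 \left(-2\right) - 1 = -26 - 1 = -27$)
$K d{\left(5,z{\left(5 \right)} \right)} = \left(-27\right) 0 = 0$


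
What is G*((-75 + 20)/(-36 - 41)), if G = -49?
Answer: -35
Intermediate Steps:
G*((-75 + 20)/(-36 - 41)) = -49*(-75 + 20)/(-36 - 41) = -(-2695)/(-77) = -(-2695)*(-1)/77 = -49*5/7 = -35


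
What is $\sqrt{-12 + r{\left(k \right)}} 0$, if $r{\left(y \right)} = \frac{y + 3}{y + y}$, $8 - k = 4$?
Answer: $0$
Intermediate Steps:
$k = 4$ ($k = 8 - 4 = 4$)
$r{\left(y \right)} = \frac{3 + y}{2 y}$
$\sqrt{-12 + r{\left(k \right)}} 0 = \sqrt{-12 + \frac{3 + 4}{2 \cdot 4}} \cdot 0 = \sqrt{-12 + \frac{1}{2} \cdot \frac{1}{4} \cdot 7} \cdot 0 = \sqrt{-12 + \frac{7}{8}} \cdot 0 = \sqrt{- \frac{89}{8}} \cdot 0 = \frac{i \sqrt{178}}{4} \cdot 0 = 0$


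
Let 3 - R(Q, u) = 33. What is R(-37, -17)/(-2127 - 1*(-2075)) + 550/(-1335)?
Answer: 1145/6942 ≈ 0.16494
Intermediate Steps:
R(Q, u) = -30 (R(Q, u) = 3 - 1*33 = 3 - 33 = -30)
R(-37, -17)/(-2127 - 1*(-2075)) + 550/(-1335) = -30/(-2127 - 1*(-2075)) + 550/(-1335) = -30/(-2127 + 2075) + 550*(-1/1335) = -30/(-52) - 110/267 = -30*(-1/52) - 110/267 = 15/26 - 110/267 = 1145/6942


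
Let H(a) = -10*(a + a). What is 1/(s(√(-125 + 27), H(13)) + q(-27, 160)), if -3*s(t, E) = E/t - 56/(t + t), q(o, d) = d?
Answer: 245/39344 + 21*I*√2/78688 ≈ 0.0062271 + 0.00037742*I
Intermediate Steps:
H(a) = -20*a
s(t, E) = 28/(3*t) - E/(3*t) (s(t, E) = -(E/t - 56/(t + t))/3 = -(E/t - 56*1/(2*t))/3 = -(E/t - 28/t)/3 = -(-28/t + E/t)/3 = 28/(3*t) - E/(3*t))
1/(s(√(-125 + 27), H(13)) + q(-27, 160)) = 1/((28 - (-20)*13)/(3*(√(-125 + 27))) + 160) = 1/((28 - 1*(-260))/(3*(√(-98))) + 160) = 1/((28 + 260)/(3*((7*I*√2))) + 160) = 1/((⅓)*(-I*√2/14)*288 + 160) = 1/(-48*I*√2/7 + 160) = 1/(160 - 48*I*√2/7)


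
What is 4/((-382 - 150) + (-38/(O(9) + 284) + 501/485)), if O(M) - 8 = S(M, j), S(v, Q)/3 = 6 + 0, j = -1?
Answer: -15035/1996233 ≈ -0.0075317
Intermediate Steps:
S(v, Q) = 18 (S(v, Q) = 3*(6 + 0) = 3*6 = 18)
O(M) = 26 (O(M) = 8 + 18 = 26)
4/((-382 - 150) + (-38/(O(9) + 284) + 501/485)) = 4/((-382 - 150) + (-38/(26 + 284) + 501/485)) = 4/(-532 + (-38/310 + 501*(1/485))) = 4/(-532 + (-38*1/310 + 501/485)) = 4/(-532 + (-19/155 + 501/485)) = 4/(-532 + 13688/15035) = 4/(-7984932/15035) = 4*(-15035/7984932) = -15035/1996233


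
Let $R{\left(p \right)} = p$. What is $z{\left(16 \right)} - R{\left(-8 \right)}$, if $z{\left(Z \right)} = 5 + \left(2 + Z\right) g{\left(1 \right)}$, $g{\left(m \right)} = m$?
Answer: $31$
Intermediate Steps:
$z{\left(Z \right)} = 7 + Z$ ($z{\left(Z \right)} = 5 + \left(2 + Z\right) 1 = 5 + \left(2 + Z\right) = 7 + Z$)
$z{\left(16 \right)} - R{\left(-8 \right)} = \left(7 + 16\right) - -8 = 23 + 8 = 31$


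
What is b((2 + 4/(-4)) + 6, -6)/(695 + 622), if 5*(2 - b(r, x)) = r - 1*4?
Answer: 7/6585 ≈ 0.0010630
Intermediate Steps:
b(r, x) = 14/5 - r/5 (b(r, x) = 2 - (r - 1*4)/5 = 2 - (r - 4)/5 = 2 - (-4 + r)/5 = 2 + (⅘ - r/5) = 14/5 - r/5)
b((2 + 4/(-4)) + 6, -6)/(695 + 622) = (14/5 - ((2 + 4/(-4)) + 6)/5)/(695 + 622) = (14/5 - ((2 + 4*(-¼)) + 6)/5)/1317 = (14/5 - ((2 - 1) + 6)/5)*(1/1317) = (14/5 - (1 + 6)/5)*(1/1317) = (14/5 - ⅕*7)*(1/1317) = (14/5 - 7/5)*(1/1317) = (7/5)*(1/1317) = 7/6585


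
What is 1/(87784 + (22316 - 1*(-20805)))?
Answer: 1/130905 ≈ 7.6391e-6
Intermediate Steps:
1/(87784 + (22316 - 1*(-20805))) = 1/(87784 + (22316 + 20805)) = 1/(87784 + 43121) = 1/130905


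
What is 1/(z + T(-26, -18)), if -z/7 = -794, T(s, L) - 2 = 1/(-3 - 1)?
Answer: 4/22239 ≈ 0.00017986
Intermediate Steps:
T(s, L) = 7/4 (T(s, L) = 2 + 1/(-3 - 1) = 2 + 1/(-4) = 2 - 1/4 = 7/4)
z = 5558 (z = -7*(-794) = 5558)
1/(z + T(-26, -18)) = 1/(5558 + 7/4) = 1/(22239/4) = 4/22239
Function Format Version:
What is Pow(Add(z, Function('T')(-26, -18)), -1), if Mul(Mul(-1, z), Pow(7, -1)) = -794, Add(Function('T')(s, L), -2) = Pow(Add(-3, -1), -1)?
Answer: Rational(4, 22239) ≈ 0.00017986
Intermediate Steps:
Function('T')(s, L) = Rational(7, 4) (Function('T')(s, L) = Add(2, Pow(Add(-3, -1), -1)) = Add(2, Pow(-4, -1)) = Add(2, Rational(-1, 4)) = Rational(7, 4))
z = 5558 (z = Mul(-7, -794) = 5558)
Pow(Add(z, Function('T')(-26, -18)), -1) = Pow(Add(5558, Rational(7, 4)), -1) = Pow(Rational(22239, 4), -1) = Rational(4, 22239)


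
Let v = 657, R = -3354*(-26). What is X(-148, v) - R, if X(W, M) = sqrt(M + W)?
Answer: -87204 + sqrt(509) ≈ -87182.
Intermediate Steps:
R = 87204
X(-148, v) - R = sqrt(657 - 148) - 1*87204 = sqrt(509) - 87204 = -87204 + sqrt(509)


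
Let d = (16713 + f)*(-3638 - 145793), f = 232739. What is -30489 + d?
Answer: -37275892301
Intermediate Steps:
d = -37275861812 (d = (16713 + 232739)*(-3638 - 145793) = 249452*(-149431) = -37275861812)
-30489 + d = -30489 - 37275861812 = -37275892301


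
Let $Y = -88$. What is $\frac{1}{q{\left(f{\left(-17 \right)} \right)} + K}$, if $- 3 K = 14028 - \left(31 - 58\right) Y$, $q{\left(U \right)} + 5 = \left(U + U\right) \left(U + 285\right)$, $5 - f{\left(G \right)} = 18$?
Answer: $- \frac{1}{10961} \approx -9.1233 \cdot 10^{-5}$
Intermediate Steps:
$f{\left(G \right)} = -13$ ($f{\left(G \right)} = 5 - 18 = -13$)
$q{\left(U \right)} = -5 + 2 U \left(285 + U\right)$ ($q{\left(U \right)} = -5 + \left(U + U\right) \left(U + 285\right) = -5 + 2 U \left(285 + U\right)$)
$K = -3884$ ($K = - \frac{14028 - \left(31 - 58\right) \left(-88\right)}{3} = - \frac{14028 - \left(-27\right) \left(-88\right)}{3} = - \frac{14028 - 2376}{3} = \left(- \frac{1}{3}\right) 11652 = -3884$)
$\frac{1}{q{\left(f{\left(-17 \right)} \right)} + K} = \frac{1}{\left(-5 + 2 \left(-13\right)^{2} + 570 \left(-13\right)\right) - 3884} = \frac{1}{\left(-5 + 2 \cdot 169 - 7410\right) - 3884} = \frac{1}{\left(-5 + 338 - 7410\right) - 3884} = \frac{1}{-7077 - 3884} = \frac{1}{-10961} = - \frac{1}{10961}$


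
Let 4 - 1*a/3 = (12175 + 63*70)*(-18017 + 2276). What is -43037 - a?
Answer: -783236504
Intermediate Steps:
a = 783193467 (a = 12 - 3*(12175 + 63*70)*(-18017 + 2276) = 12 - 3*(12175 + 4410)*(-15741) = 12 - 49755*(-15741) = 12 - 3*(-261064485) = 12 + 783193455 = 783193467)
-43037 - a = -43037 - 1*783193467 = -43037 - 783193467 = -783236504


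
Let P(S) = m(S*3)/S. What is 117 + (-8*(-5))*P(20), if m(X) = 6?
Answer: 129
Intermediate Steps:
P(S) = 6/S
117 + (-8*(-5))*P(20) = 117 + (-8*(-5))*(6/20) = 117 + 40*(6*(1/20)) = 117 + 40*(3/10) = 117 + 12 = 129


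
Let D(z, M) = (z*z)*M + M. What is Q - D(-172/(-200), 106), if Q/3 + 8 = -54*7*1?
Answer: -1677997/1250 ≈ -1342.4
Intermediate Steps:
D(z, M) = M + M*z**2 (D(z, M) = z**2*M + M = M*z**2 + M = M + M*z**2)
Q = -1158 (Q = -24 + 3*(-54*7*1) = -24 + 3*(-18*21*1) = -24 + 3*(-378*1) = -24 + 3*(-378) = -24 - 1134 = -1158)
Q - D(-172/(-200), 106) = -1158 - 106*(1 + (-172/(-200))**2) = -1158 - 106*(1 + (-172*(-1/200))**2) = -1158 - 106*(1 + (43/50)**2) = -1158 - 106*(1 + 1849/2500) = -1158 - 106*4349/2500 = -1158 - 1*230497/1250 = -1158 - 230497/1250 = -1677997/1250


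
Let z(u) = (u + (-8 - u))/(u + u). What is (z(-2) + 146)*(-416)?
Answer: -61568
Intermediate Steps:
z(u) = -4/u (z(u) = -8*1/(2*u) = -4/u)
(z(-2) + 146)*(-416) = (-4/(-2) + 146)*(-416) = (-4*(-½) + 146)*(-416) = (2 + 146)*(-416) = 148*(-416) = -61568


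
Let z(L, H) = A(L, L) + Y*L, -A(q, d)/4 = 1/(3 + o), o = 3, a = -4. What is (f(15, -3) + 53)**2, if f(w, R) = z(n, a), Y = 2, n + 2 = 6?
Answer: 32761/9 ≈ 3640.1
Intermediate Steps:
n = 4 (n = -2 + 6 = 4)
A(q, d) = -2/3 (A(q, d) = -4/(3 + 3) = -4/6 = -4*1/6 = -2/3)
z(L, H) = -2/3 + 2*L
f(w, R) = 22/3 (f(w, R) = -2/3 + 2*4 = -2/3 + 8 = 22/3)
(f(15, -3) + 53)**2 = (22/3 + 53)**2 = (181/3)**2 = 32761/9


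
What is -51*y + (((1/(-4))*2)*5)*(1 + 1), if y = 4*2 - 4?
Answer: -209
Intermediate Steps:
y = 4 (y = 8 - 4 = 4)
-51*y + (((1/(-4))*2)*5)*(1 + 1) = -51*4 + (((1/(-4))*2)*5)*(1 + 1) = -204 + (((1*(-1/4))*2)*5)*2 = -204 + (-1/4*2*5)*2 = -204 - 1/2*5*2 = -204 - 5/2*2 = -204 - 5 = -209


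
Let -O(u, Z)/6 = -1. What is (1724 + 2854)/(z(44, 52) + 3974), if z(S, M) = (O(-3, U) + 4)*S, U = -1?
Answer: 2289/2207 ≈ 1.0372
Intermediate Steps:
O(u, Z) = 6 (O(u, Z) = -6*(-1) = 6)
z(S, M) = 10*S (z(S, M) = (6 + 4)*S = 10*S)
(1724 + 2854)/(z(44, 52) + 3974) = (1724 + 2854)/(10*44 + 3974) = 4578/(440 + 3974) = 4578/4414 = 4578*(1/4414) = 2289/2207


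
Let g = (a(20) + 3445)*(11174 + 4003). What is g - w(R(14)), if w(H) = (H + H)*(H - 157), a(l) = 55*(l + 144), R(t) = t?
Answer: 189185309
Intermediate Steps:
a(l) = 7920 + 55*l (a(l) = 55*(144 + l) = 7920 + 55*l)
g = 189181305 (g = ((7920 + 55*20) + 3445)*(11174 + 4003) = ((7920 + 1100) + 3445)*15177 = (9020 + 3445)*15177 = 12465*15177 = 189181305)
w(H) = 2*H*(-157 + H) (w(H) = (2*H)*(-157 + H) = 2*H*(-157 + H))
g - w(R(14)) = 189181305 - 2*14*(-157 + 14) = 189181305 - 2*14*(-143) = 189181305 - 1*(-4004) = 189181305 + 4004 = 189185309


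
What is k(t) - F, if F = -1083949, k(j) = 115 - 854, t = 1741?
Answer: 1083210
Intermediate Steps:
k(j) = -739
k(t) - F = -739 - 1*(-1083949) = -739 + 1083949 = 1083210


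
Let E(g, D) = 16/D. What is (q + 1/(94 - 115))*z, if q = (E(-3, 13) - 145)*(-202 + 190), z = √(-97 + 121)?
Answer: 941950*√6/273 ≈ 8451.6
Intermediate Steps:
z = 2*√6 (z = √24 = 2*√6 ≈ 4.8990)
q = 22428/13 (q = (16/13 - 145)*(-202 + 190) = (16*(1/13) - 145)*(-12) = (16/13 - 145)*(-12) = -1869/13*(-12) = 22428/13 ≈ 1725.2)
(q + 1/(94 - 115))*z = (22428/13 + 1/(94 - 115))*(2*√6) = (22428/13 + 1/(-21))*(2*√6) = (22428/13 - 1/21)*(2*√6) = 470975*(2*√6)/273 = 941950*√6/273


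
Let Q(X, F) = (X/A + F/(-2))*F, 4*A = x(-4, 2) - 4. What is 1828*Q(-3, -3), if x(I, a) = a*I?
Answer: -13710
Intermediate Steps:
x(I, a) = I*a
A = -3 (A = (-4*2 - 4)/4 = (-8 - 4)/4 = (¼)*(-12) = -3)
Q(X, F) = F*(-F/2 - X/3) (Q(X, F) = (X/(-3) + F/(-2))*F = (X*(-⅓) + F*(-½))*F = (-X/3 - F/2)*F = (-F/2 - X/3)*F = F*(-F/2 - X/3))
1828*Q(-3, -3) = 1828*((⅙)*(-3)*(-3*(-3) - 2*(-3))) = 1828*((⅙)*(-3)*(9 + 6)) = 1828*((⅙)*(-3)*15) = 1828*(-15/2) = -13710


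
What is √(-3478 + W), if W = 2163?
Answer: I*√1315 ≈ 36.263*I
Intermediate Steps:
√(-3478 + W) = √(-3478 + 2163) = √(-1315) = I*√1315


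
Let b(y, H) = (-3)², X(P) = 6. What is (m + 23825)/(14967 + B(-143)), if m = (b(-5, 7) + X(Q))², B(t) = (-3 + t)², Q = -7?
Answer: 1850/2791 ≈ 0.66284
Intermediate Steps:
b(y, H) = 9
m = 225 (m = (9 + 6)² = 15² = 225)
(m + 23825)/(14967 + B(-143)) = (225 + 23825)/(14967 + (-3 - 143)²) = 24050/(14967 + (-146)²) = 24050/(14967 + 21316) = 24050/36283 = 24050*(1/36283) = 1850/2791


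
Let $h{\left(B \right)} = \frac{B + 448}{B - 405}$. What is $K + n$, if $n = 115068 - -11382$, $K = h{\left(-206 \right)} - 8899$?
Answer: $\frac{71823419}{611} \approx 1.1755 \cdot 10^{5}$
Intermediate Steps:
$h{\left(B \right)} = \frac{448 + B}{-405 + B}$
$K = - \frac{5437531}{611}$ ($K = \frac{448 - 206}{-405 - 206} - 8899 = \frac{1}{-611} \cdot 242 + \left(-70553 + 61654\right) = \left(- \frac{1}{611}\right) 242 - 8899 = - \frac{242}{611} - 8899 = - \frac{5437531}{611} \approx -8899.4$)
$n = 126450$ ($n = 115068 + \left(11526 - 144\right) = 115068 + 11382 = 126450$)
$K + n = - \frac{5437531}{611} + 126450 = \frac{71823419}{611}$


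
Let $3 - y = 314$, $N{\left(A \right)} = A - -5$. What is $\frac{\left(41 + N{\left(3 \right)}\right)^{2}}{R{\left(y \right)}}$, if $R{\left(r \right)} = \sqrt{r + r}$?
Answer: $- \frac{2401 i \sqrt{622}}{622} \approx - 96.271 i$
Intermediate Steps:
$N{\left(A \right)} = 5 + A$ ($N{\left(A \right)} = A + 5 = 5 + A$)
$y = -311$ ($y = 3 - 314 = -311$)
$R{\left(r \right)} = \sqrt{2} \sqrt{r}$ ($R{\left(r \right)} = \sqrt{2 r} = \sqrt{2} \sqrt{r}$)
$\frac{\left(41 + N{\left(3 \right)}\right)^{2}}{R{\left(y \right)}} = \frac{\left(41 + \left(5 + 3\right)\right)^{2}}{\sqrt{2} \sqrt{-311}} = \frac{\left(41 + 8\right)^{2}}{\sqrt{2} i \sqrt{311}} = \frac{49^{2}}{i \sqrt{622}} = 2401 \left(- \frac{i \sqrt{622}}{622}\right) = - \frac{2401 i \sqrt{622}}{622}$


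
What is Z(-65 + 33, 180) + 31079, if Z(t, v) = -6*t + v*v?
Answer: 63671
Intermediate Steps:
Z(t, v) = v² - 6*t (Z(t, v) = -6*t + v² = v² - 6*t)
Z(-65 + 33, 180) + 31079 = (180² - 6*(-65 + 33)) + 31079 = (32400 - 6*(-32)) + 31079 = (32400 + 192) + 31079 = 32592 + 31079 = 63671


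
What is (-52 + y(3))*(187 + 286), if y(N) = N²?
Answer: -20339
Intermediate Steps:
(-52 + y(3))*(187 + 286) = (-52 + 3²)*(187 + 286) = (-52 + 9)*473 = -43*473 = -20339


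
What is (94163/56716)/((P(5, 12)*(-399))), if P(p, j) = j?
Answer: -94163/271556208 ≈ -0.00034675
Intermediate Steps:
(94163/56716)/((P(5, 12)*(-399))) = (94163/56716)/((12*(-399))) = (94163*(1/56716))/(-4788) = (94163/56716)*(-1/4788) = -94163/271556208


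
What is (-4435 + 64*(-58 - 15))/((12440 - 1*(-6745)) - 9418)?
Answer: -9107/9767 ≈ -0.93243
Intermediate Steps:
(-4435 + 64*(-58 - 15))/((12440 - 1*(-6745)) - 9418) = (-4435 + 64*(-73))/((12440 + 6745) - 9418) = (-4435 - 4672)/(19185 - 9418) = -9107/9767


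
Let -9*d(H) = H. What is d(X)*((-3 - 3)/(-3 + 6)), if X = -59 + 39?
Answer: -40/9 ≈ -4.4444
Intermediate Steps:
X = -20
d(H) = -H/9
d(X)*((-3 - 3)/(-3 + 6)) = (-⅑*(-20))*((-3 - 3)/(-3 + 6)) = 20*(-6/3)/9 = 20*(-6*⅓)/9 = (20/9)*(-2) = -40/9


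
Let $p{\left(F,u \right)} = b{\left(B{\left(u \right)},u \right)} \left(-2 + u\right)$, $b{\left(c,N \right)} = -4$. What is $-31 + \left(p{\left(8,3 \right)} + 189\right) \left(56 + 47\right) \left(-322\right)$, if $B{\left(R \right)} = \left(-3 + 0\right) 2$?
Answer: $-6135741$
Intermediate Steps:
$B{\left(R \right)} = -6$ ($B{\left(R \right)} = \left(-3\right) 2 = -6$)
$p{\left(F,u \right)} = 8 - 4 u$ ($p{\left(F,u \right)} = - 4 \left(-2 + u\right) = 8 - 4 u$)
$-31 + \left(p{\left(8,3 \right)} + 189\right) \left(56 + 47\right) \left(-322\right) = -31 + \left(\left(8 - 12\right) + 189\right) \left(56 + 47\right) \left(-322\right) = -31 + \left(\left(8 - 12\right) + 189\right) 103 \left(-322\right) = -31 + \left(-4 + 189\right) 103 \left(-322\right) = -31 + 185 \cdot 103 \left(-322\right) = -31 + 19055 \left(-322\right) = -31 - 6135710 = -6135741$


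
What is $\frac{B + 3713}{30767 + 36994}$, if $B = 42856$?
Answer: $\frac{15523}{22587} \approx 0.68725$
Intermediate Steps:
$\frac{B + 3713}{30767 + 36994} = \frac{42856 + 3713}{30767 + 36994} = \frac{46569}{67761} = 46569 \cdot \frac{1}{67761} = \frac{15523}{22587}$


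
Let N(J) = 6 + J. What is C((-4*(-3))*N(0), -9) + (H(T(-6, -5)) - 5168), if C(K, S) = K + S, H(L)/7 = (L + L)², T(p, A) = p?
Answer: -4097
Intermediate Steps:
H(L) = 28*L² (H(L) = 7*(L + L)² = 7*(2*L)² = 7*(4*L²) = 28*L²)
C((-4*(-3))*N(0), -9) + (H(T(-6, -5)) - 5168) = ((-4*(-3))*(6 + 0) - 9) + (28*(-6)² - 5168) = (12*6 - 9) + (28*36 - 5168) = (72 - 9) + (1008 - 5168) = 63 - 4160 = -4097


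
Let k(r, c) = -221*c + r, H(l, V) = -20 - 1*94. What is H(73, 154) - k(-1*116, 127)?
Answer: 28069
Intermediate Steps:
H(l, V) = -114 (H(l, V) = -20 - 94 = -114)
k(r, c) = r - 221*c
H(73, 154) - k(-1*116, 127) = -114 - (-1*116 - 221*127) = -114 - (-116 - 28067) = -114 - 1*(-28183) = -114 + 28183 = 28069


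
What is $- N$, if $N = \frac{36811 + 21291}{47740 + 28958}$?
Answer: $- \frac{29051}{38349} \approx -0.75754$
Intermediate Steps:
$N = \frac{29051}{38349}$ ($N = \frac{58102}{76698} = 58102 \cdot \frac{1}{76698} = \frac{29051}{38349} \approx 0.75754$)
$- N = \left(-1\right) \frac{29051}{38349} = - \frac{29051}{38349}$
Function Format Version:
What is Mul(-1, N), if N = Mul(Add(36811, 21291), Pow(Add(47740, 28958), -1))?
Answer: Rational(-29051, 38349) ≈ -0.75754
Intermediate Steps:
N = Rational(29051, 38349) (N = Mul(58102, Pow(76698, -1)) = Mul(58102, Rational(1, 76698)) = Rational(29051, 38349) ≈ 0.75754)
Mul(-1, N) = Mul(-1, Rational(29051, 38349)) = Rational(-29051, 38349)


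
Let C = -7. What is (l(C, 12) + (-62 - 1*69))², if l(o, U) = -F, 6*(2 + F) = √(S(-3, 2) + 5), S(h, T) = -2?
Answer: (774 + √3)²/36 ≈ 16716.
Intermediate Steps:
F = -2 + √3/6 (F = -2 + √(-2 + 5)/6 = -2 + √3/6 ≈ -1.7113)
l(o, U) = 2 - √3/6 (l(o, U) = -(-2 + √3/6) = 2 - √3/6)
(l(C, 12) + (-62 - 1*69))² = ((2 - √3/6) + (-62 - 1*69))² = ((2 - √3/6) + (-62 - 69))² = ((2 - √3/6) - 131)² = (-129 - √3/6)²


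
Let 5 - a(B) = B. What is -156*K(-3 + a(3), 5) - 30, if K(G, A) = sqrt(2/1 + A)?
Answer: -30 - 156*sqrt(7) ≈ -442.74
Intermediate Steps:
a(B) = 5 - B
K(G, A) = sqrt(2 + A) (K(G, A) = sqrt(2*1 + A) = sqrt(2 + A))
-156*K(-3 + a(3), 5) - 30 = -156*sqrt(2 + 5) - 30 = -156*sqrt(7) - 30 = -30 - 156*sqrt(7)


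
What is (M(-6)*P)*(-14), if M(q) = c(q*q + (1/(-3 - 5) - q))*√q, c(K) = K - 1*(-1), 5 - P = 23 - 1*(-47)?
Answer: 156065*I*√6/4 ≈ 95570.0*I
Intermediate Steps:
P = -65 (P = 5 - (23 - 1*(-47)) = 5 - (23 + 47) = 5 - 1*70 = 5 - 70 = -65)
c(K) = 1 + K (c(K) = K + 1 = 1 + K)
M(q) = √q*(7/8 + q² - q) (M(q) = (1 + (q*q + (1/(-3 - 5) - q)))*√q = (1 + (q² + (1/(-8) - q)))*√q = (1 + (q² + (-⅛ - q)))*√q = (1 + (-⅛ + q² - q))*√q = (7/8 + q² - q)*√q = √q*(7/8 + q² - q))
(M(-6)*P)*(-14) = ((√(-6)*(7/8 + (-6)² - 1*(-6)))*(-65))*(-14) = (((I*√6)*(7/8 + 36 + 6))*(-65))*(-14) = (((I*√6)*(343/8))*(-65))*(-14) = ((343*I*√6/8)*(-65))*(-14) = -22295*I*√6/8*(-14) = 156065*I*√6/4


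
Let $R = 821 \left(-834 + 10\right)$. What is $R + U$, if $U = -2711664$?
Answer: $-3388168$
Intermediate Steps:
$R = -676504$ ($R = 821 \left(-824\right) = -676504$)
$R + U = -676504 - 2711664 = -3388168$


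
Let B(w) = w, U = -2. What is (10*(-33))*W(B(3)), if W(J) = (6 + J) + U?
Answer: -2310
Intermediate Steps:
W(J) = 4 + J (W(J) = (6 + J) - 2 = 4 + J)
(10*(-33))*W(B(3)) = (10*(-33))*(4 + 3) = -330*7 = -2310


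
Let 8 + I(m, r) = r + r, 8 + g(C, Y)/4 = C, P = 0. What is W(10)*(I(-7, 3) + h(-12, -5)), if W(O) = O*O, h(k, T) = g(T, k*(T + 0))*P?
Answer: -200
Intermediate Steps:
g(C, Y) = -32 + 4*C
h(k, T) = 0 (h(k, T) = (-32 + 4*T)*0 = 0)
I(m, r) = -8 + 2*r (I(m, r) = -8 + (r + r) = -8 + 2*r)
W(O) = O²
W(10)*(I(-7, 3) + h(-12, -5)) = 10²*((-8 + 2*3) + 0) = 100*((-8 + 6) + 0) = 100*(-2 + 0) = 100*(-2) = -200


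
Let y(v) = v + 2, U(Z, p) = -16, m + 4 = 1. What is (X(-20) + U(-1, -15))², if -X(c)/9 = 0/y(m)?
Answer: 256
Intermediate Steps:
m = -3 (m = -4 + 1 = -3)
y(v) = 2 + v
X(c) = 0 (X(c) = -0/(2 - 3) = -0/(-1) = -0*(-1) = -9*0 = 0)
(X(-20) + U(-1, -15))² = (0 - 16)² = (-16)² = 256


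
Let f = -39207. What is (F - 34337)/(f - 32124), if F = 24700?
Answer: 9637/71331 ≈ 0.13510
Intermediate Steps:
(F - 34337)/(f - 32124) = (24700 - 34337)/(-39207 - 32124) = -9637/(-71331) = -9637*(-1/71331) = 9637/71331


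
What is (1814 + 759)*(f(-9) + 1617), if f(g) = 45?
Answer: 4276326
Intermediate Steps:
(1814 + 759)*(f(-9) + 1617) = (1814 + 759)*(45 + 1617) = 2573*1662 = 4276326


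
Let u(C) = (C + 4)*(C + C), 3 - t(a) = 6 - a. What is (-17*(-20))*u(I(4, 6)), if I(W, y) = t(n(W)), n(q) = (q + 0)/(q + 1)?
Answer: -13464/5 ≈ -2692.8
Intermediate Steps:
n(q) = q/(1 + q)
t(a) = -3 + a (t(a) = 3 - (6 - a) = 3 + (-6 + a) = -3 + a)
I(W, y) = -3 + W/(1 + W)
u(C) = 2*C*(4 + C) (u(C) = (4 + C)*(2*C) = 2*C*(4 + C))
(-17*(-20))*u(I(4, 6)) = (-17*(-20))*(2*((-3 - 2*4)/(1 + 4))*(4 + (-3 - 2*4)/(1 + 4))) = 340*(2*((-3 - 8)/5)*(4 + (-3 - 8)/5)) = 340*(2*((1/5)*(-11))*(4 + (1/5)*(-11))) = 340*(2*(-11/5)*(4 - 11/5)) = 340*(2*(-11/5)*(9/5)) = 340*(-198/25) = -13464/5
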